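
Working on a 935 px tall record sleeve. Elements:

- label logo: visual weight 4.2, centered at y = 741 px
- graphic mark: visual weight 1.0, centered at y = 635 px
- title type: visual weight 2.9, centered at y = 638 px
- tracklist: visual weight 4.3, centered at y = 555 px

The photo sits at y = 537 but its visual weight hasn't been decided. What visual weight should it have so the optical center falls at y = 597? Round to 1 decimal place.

w ≈ 9.7

Known weights sum to 4.2 + 1.0 + 2.9 + 4.3 = 12.4; their moment is 4.2·741 + 1.0·635 + 2.9·638 + 4.3·555 = 7983.9.
Set Σw·y/Σw = 597: (7983.9 + 537w) = 597·(12.4 + w).
Solving: w = (597·12.4 − 7983.9) / (537 − 597) = -581.1 / -60 ≈ 9.69.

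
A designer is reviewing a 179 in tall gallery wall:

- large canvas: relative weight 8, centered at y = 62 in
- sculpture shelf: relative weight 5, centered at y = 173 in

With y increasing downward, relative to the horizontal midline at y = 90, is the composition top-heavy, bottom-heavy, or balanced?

Weights sum to 8 + 5 = 13.
Σw·y = 8·62 + 5·173 = 1361, so ȳ = 1361/13 ≈ 104.69.
Since 104.7 is below (larger y than) 90, the composition reads bottom-heavy.

bottom-heavy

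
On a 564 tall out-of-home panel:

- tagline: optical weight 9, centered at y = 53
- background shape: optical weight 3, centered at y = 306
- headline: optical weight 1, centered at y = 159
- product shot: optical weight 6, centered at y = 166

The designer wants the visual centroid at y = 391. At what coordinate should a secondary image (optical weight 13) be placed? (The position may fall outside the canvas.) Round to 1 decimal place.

After adding the secondary image, total weight = 9 + 3 + 1 + 6 + 13 = 32.
Along y: (2550 + 13·y) / 32 = 391 (existing moment 9·53 + 3·306 + 1·159 + 6·166 = 2550) ⇒ y = (12512 − 2550) / 13 ≈ 766.31.

y ≈ 766.3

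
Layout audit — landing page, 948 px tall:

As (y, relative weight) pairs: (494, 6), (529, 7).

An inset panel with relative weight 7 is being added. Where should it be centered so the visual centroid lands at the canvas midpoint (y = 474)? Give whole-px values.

y ≈ 402

New total weight: (6 + 7) + 7 = 20.
y: target moment 20×474 = 9480; current 6·494 + 7·529 = 6667; the inset panel supplies 2813, so y = 2813/7 ≈ 401.86.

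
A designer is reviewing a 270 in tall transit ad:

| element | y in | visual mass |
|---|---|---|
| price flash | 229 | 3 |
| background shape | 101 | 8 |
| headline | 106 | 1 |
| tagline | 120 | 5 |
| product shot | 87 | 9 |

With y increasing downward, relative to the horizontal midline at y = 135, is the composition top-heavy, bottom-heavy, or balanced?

Total weight = 3 + 8 + 1 + 5 + 9 = 26.
Σw·y = 3·229 + 8·101 + 1·106 + 5·120 + 9·87 = 2984, so ȳ = 2984/26 ≈ 114.77.
114.8 vs midline 135 → top-heavy.

top-heavy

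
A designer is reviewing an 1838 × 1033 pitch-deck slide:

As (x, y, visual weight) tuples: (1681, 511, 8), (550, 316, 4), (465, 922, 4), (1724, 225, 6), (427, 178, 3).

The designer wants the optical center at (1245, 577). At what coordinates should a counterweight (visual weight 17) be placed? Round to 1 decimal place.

After adding the counterweight, total weight = 8 + 4 + 4 + 6 + 3 + 17 = 42.
x: need Σw·x = 42·1245 = 52290. Existing = 8·1681 + 4·550 + 4·465 + 6·1724 + 3·427 = 29133. Remainder 23157 / 17 ≈ 1362.18.
y: need Σw·y = 42·577 = 24234. Existing = 8·511 + 4·316 + 4·922 + 6·225 + 3·178 = 10924. Remainder 13310 / 17 ≈ 782.94.

(1362.2, 782.9)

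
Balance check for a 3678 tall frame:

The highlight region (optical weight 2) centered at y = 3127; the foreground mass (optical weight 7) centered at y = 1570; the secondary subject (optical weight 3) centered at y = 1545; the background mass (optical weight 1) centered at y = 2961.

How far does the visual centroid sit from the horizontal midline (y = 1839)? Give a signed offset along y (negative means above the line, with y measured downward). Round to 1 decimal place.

Weights sum to 2 + 7 + 3 + 1 = 13.
y-moment: 2·3127 + 7·1570 + 3·1545 + 1·2961 = 24840; centroid 24840/13 ≈ 1910.77.
Offset from y = 1839: 1910.77 − 1839 ≈ 71.77.

≈ 71.8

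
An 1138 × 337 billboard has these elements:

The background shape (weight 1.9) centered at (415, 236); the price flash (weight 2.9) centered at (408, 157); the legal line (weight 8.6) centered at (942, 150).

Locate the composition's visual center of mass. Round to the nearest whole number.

(752, 164)

Weights sum to 1.9 + 2.9 + 8.6 = 13.4.
x-moment: 1.9·415 + 2.9·408 + 8.6·942 = 10072.9; centroid 10072.9/13.4 ≈ 751.71.
y-moment: 1.9·236 + 2.9·157 + 8.6·150 = 2193.7; centroid 2193.7/13.4 ≈ 163.71.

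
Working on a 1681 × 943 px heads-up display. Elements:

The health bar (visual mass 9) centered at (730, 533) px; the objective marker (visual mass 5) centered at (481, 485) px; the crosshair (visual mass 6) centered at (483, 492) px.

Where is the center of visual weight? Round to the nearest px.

(594, 509)

Weights sum to 9 + 5 + 6 = 20.
x: (9·730 + 5·481 + 6·483) / 20 = 11873 / 20 ≈ 593.65
y: (9·533 + 5·485 + 6·492) / 20 = 10174 / 20 ≈ 508.70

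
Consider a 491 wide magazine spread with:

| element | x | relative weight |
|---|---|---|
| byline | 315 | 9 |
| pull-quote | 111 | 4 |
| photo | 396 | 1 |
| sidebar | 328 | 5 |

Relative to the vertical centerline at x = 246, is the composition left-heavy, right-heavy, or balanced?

right-heavy

Σw = 9 + 4 + 1 + 5 = 19.
Σw·x = 9·315 + 4·111 + 1·396 + 5·328 = 5315, so x̄ = 5315/19 ≈ 279.74.
279.7 vs midline 246 → right-heavy.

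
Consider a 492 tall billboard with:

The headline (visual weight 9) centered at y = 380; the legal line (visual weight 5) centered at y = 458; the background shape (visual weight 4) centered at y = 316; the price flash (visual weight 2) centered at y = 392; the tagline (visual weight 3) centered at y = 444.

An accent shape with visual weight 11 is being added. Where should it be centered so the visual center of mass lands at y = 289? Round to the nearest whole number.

With the accent shape, Σw becomes 9 + 5 + 4 + 2 + 3 + 11 = 34.
y: need Σw·y = 34·289 = 9826. Existing = 9·380 + 5·458 + 4·316 + 2·392 + 3·444 = 9090. Remainder 736 / 11 ≈ 66.91.

y ≈ 67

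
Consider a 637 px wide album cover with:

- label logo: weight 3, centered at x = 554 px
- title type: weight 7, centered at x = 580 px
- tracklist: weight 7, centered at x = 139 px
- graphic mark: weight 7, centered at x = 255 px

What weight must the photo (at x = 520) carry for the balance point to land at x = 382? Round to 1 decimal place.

w ≈ 5.0

Fixed elements: Σw = 3 + 7 + 7 + 7 = 24, Σw·x = 3·554 + 7·580 + 7·139 + 7·255 = 8480.
Set Σw·x/Σw = 382: (8480 + 520w) = 382·(24 + w).
Solving: w = (382·24 − 8480) / (520 − 382) = 688 / 138 ≈ 4.99.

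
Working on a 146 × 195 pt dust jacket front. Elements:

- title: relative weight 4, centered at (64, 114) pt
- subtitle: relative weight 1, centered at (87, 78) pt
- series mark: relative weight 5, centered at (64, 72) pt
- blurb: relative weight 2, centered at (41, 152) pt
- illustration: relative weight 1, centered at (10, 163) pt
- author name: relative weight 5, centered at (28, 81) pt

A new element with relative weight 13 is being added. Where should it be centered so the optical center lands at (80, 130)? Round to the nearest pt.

(122, 174)

New total weight: (4 + 1 + 5 + 2 + 1 + 5) + 13 = 31.
x: target moment 31×80 = 2480; current 4·64 + 1·87 + 5·64 + 2·41 + 1·10 + 5·28 = 895; the new element supplies 1585, so x = 1585/13 ≈ 121.92.
y: target moment 31×130 = 4030; current 4·114 + 1·78 + 5·72 + 2·152 + 1·163 + 5·81 = 1766; the new element supplies 2264, so y = 2264/13 ≈ 174.15.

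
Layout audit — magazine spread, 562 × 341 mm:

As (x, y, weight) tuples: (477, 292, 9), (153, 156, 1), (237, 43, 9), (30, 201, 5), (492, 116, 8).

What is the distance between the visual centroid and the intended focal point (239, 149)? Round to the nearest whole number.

≈ 95 mm

Σw = 9 + 1 + 9 + 5 + 8 = 32.
x-moment: 9·477 + 1·153 + 9·237 + 5·30 + 8·492 = 10665; centroid 10665/32 ≈ 333.28.
y-moment: 9·292 + 1·156 + 9·43 + 5·201 + 8·116 = 5104; centroid 5104/32 ≈ 159.50.
Offset from (239, 149): Δx ≈ 94.28, Δy ≈ 10.50; distance = √(Δx² + Δy²) ≈ 94.86.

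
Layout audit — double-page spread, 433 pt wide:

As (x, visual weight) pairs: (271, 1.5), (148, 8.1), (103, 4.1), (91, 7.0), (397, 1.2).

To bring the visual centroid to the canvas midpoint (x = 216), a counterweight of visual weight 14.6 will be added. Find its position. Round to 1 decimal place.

x ≈ 324.9

After adding the counterweight, total weight = 1.5 + 8.1 + 4.1 + 7.0 + 1.2 + 14.6 = 36.5.
Along x: (3141.0 + 14.6·x) / 36.5 = 216 (existing moment 1.5·271 + 8.1·148 + 4.1·103 + 7.0·91 + 1.2·397 = 3141.0) ⇒ x = (7884.0 − 3141.0) / 14.6 ≈ 324.86.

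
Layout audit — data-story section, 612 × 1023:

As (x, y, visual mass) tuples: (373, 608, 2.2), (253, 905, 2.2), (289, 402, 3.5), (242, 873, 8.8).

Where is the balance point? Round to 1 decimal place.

Weights sum to 2.2 + 2.2 + 3.5 + 8.8 = 16.7.
x: (2.2·373 + 2.2·253 + 3.5·289 + 8.8·242) / 16.7 = 4518.3 / 16.7 ≈ 270.56
y: (2.2·608 + 2.2·905 + 3.5·402 + 8.8·873) / 16.7 = 12418.0 / 16.7 ≈ 743.59

(270.6, 743.6)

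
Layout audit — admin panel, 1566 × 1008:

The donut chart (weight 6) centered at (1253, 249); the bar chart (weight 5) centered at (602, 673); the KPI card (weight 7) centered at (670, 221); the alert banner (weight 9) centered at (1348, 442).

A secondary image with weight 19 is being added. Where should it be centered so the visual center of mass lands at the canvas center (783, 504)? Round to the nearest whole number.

New total weight: (6 + 5 + 7 + 9) + 19 = 46.
x: need Σw·x = 46·783 = 36018. Existing = 6·1253 + 5·602 + 7·670 + 9·1348 = 27350. Remainder 8668 / 19 ≈ 456.21.
y: need Σw·y = 46·504 = 23184. Existing = 6·249 + 5·673 + 7·221 + 9·442 = 10384. Remainder 12800 / 19 ≈ 673.68.

(456, 674)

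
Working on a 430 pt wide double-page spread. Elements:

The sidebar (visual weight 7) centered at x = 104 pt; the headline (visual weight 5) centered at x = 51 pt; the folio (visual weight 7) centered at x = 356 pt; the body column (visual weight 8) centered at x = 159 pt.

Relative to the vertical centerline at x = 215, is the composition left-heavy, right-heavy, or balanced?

Weights sum to 7 + 5 + 7 + 8 = 27.
Σw·x = 7·104 + 5·51 + 7·356 + 8·159 = 4747, so x̄ = 4747/27 ≈ 175.81.
175.8 vs midline 215 → left-heavy.

left-heavy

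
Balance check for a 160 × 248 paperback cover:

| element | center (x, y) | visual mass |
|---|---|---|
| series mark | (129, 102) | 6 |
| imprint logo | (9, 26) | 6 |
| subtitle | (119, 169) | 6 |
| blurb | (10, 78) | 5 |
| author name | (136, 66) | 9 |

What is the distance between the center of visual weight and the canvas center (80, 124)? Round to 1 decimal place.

≈ 38.4

Total weight = 6 + 6 + 6 + 5 + 9 = 32.
x-moment: 6·129 + 6·9 + 6·119 + 5·10 + 9·136 = 2816; centroid 2816/32 ≈ 88.00.
y-moment: 6·102 + 6·26 + 6·169 + 5·78 + 9·66 = 2766; centroid 2766/32 ≈ 86.44.
Offset from (80, 124): Δx ≈ 8.00, Δy ≈ -37.56; distance = √(Δx² + Δy²) ≈ 38.40.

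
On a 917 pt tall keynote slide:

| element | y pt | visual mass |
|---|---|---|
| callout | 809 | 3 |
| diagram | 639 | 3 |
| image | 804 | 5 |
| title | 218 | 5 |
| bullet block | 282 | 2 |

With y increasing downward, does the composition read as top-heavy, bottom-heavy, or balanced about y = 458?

Total weight = 3 + 3 + 5 + 5 + 2 = 18.
y: (3·809 + 3·639 + 5·804 + 5·218 + 2·282) / 18 = 10018 / 18 ≈ 556.56
556.6 vs midline 458 → bottom-heavy.

bottom-heavy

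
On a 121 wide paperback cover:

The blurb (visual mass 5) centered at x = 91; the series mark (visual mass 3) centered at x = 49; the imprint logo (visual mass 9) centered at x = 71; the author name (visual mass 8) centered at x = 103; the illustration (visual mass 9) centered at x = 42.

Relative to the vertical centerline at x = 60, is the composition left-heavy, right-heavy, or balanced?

Weights sum to 5 + 3 + 9 + 8 + 9 = 34.
Σw·x = 5·91 + 3·49 + 9·71 + 8·103 + 9·42 = 2443, so x̄ = 2443/34 ≈ 71.85.
71.9 vs midline 60 → right-heavy.

right-heavy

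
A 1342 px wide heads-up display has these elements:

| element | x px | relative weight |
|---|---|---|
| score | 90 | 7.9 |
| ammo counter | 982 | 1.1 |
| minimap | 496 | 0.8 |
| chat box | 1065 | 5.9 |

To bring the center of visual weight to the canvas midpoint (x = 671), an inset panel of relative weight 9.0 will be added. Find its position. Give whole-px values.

New total weight: (7.9 + 1.1 + 0.8 + 5.9) + 9.0 = 24.7.
x: need Σw·x = 24.7·671 = 16573.7. Existing = 7.9·90 + 1.1·982 + 0.8·496 + 5.9·1065 = 8471.5. Remainder 8102.2 / 9.0 ≈ 900.24.

x ≈ 900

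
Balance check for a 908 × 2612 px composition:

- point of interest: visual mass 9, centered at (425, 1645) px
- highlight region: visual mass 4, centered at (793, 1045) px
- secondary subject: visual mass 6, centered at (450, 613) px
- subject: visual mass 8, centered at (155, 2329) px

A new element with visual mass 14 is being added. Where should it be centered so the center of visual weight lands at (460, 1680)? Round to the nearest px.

After adding the new element, total weight = 9 + 4 + 6 + 8 + 14 = 41.
x: target moment 41×460 = 18860; current 9·425 + 4·793 + 6·450 + 8·155 = 10937; the new element supplies 7923, so x = 7923/14 ≈ 565.93.
y: target moment 41×1680 = 68880; current 9·1645 + 4·1045 + 6·613 + 8·2329 = 41295; the new element supplies 27585, so y = 27585/14 ≈ 1970.36.

(566, 1970)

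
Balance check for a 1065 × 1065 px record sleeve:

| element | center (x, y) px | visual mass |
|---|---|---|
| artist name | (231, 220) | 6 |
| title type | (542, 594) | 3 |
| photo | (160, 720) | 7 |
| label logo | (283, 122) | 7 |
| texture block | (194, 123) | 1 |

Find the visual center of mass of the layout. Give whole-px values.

(263, 380)

Total weight = 6 + 3 + 7 + 7 + 1 = 24.
x-moment: 6·231 + 3·542 + 7·160 + 7·283 + 1·194 = 6307; centroid 6307/24 ≈ 262.79.
y-moment: 6·220 + 3·594 + 7·720 + 7·122 + 1·123 = 9119; centroid 9119/24 ≈ 379.96.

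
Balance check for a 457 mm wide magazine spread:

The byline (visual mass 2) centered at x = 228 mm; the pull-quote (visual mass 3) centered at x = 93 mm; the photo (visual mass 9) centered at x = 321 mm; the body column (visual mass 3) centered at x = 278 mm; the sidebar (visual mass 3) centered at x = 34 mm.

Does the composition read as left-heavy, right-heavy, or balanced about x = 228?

balanced

Total weight = 2 + 3 + 9 + 3 + 3 = 20.
x: (2·228 + 3·93 + 9·321 + 3·278 + 3·34) / 20 = 4560 / 20 ≈ 228.00
That equals the midline 228 — balanced.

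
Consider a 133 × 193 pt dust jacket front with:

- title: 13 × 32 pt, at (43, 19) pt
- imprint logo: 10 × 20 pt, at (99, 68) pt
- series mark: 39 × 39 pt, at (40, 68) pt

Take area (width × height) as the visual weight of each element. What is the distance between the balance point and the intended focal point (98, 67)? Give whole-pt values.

≈ 53 pt

Areas: title 13·32 = 416, imprint logo 10·20 = 200, series mark 39·39 = 1521. Total weight = 2137.
x: (416·43 + 200·99 + 1521·40) / 2137 = 98528 / 2137 ≈ 46.11
y: (416·19 + 200·68 + 1521·68) / 2137 = 124932 / 2137 ≈ 58.46
From (98, 67): dx = -51.89, dy = -8.54, so the distance is √(dx²+dy²) ≈ 52.59.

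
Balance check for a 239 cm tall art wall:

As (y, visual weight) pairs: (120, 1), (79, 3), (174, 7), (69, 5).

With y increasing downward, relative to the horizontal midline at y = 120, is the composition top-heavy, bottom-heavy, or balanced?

balanced

Σw = 1 + 3 + 7 + 5 = 16.
y: (1·120 + 3·79 + 7·174 + 5·69) / 16 = 1920 / 16 ≈ 120.00
That equals the midline 120 — balanced.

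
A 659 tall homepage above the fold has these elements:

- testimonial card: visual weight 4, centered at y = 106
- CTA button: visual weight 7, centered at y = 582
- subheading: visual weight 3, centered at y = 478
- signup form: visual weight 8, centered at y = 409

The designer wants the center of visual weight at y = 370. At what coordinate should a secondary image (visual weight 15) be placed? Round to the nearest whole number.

y ≈ 299

After adding the secondary image, total weight = 4 + 7 + 3 + 8 + 15 = 37.
y: need Σw·y = 37·370 = 13690. Existing = 4·106 + 7·582 + 3·478 + 8·409 = 9204. Remainder 4486 / 15 ≈ 299.07.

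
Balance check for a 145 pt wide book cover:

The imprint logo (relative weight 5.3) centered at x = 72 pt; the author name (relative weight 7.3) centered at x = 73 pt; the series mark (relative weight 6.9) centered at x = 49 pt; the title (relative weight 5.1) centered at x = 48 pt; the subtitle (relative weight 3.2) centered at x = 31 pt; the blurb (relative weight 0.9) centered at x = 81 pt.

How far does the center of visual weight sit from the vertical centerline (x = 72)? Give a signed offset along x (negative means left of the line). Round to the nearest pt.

Σw = 5.3 + 7.3 + 6.9 + 5.1 + 3.2 + 0.9 = 28.7.
x-moment: 5.3·72 + 7.3·73 + 6.9·49 + 5.1·48 + 3.2·31 + 0.9·81 = 1669.5; centroid 1669.5/28.7 ≈ 58.17.
Against x = 72, that's 58.17 − 72 = -13.83.

≈ -14 pt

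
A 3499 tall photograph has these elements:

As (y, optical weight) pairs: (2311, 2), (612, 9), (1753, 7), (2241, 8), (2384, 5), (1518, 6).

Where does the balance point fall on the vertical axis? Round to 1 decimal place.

y ≈ 1658.3

Total weight = 2 + 9 + 7 + 8 + 5 + 6 = 37.
Σw·y = 61357; ȳ = 61357/37 ≈ 1658.30.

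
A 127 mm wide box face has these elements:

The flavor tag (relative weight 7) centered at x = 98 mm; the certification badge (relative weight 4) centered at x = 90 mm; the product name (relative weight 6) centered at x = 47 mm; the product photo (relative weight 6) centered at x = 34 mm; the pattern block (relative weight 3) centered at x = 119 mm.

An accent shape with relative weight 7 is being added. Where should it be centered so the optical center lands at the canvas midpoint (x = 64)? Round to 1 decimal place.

After adding the accent shape, total weight = 7 + 4 + 6 + 6 + 3 + 7 = 33.
x: need Σw·x = 33·64 = 2112. Existing = 7·98 + 4·90 + 6·47 + 6·34 + 3·119 = 1889. Remainder 223 / 7 ≈ 31.86.

x ≈ 31.9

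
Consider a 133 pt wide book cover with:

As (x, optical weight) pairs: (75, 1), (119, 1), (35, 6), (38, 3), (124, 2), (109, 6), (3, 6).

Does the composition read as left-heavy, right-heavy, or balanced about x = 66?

Σw = 1 + 1 + 6 + 3 + 2 + 6 + 6 = 25.
Σw·x = 1·75 + 1·119 + 6·35 + 3·38 + 2·124 + 6·109 + 6·3 = 1438, so x̄ = 1438/25 ≈ 57.52.
57.5 lies left of the midline 66, so the layout is left-heavy.

left-heavy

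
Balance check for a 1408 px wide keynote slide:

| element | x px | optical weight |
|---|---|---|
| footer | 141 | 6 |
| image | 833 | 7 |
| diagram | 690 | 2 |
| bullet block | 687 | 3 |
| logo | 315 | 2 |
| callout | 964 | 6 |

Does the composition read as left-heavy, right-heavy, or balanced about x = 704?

left-heavy

Σw = 6 + 7 + 2 + 3 + 2 + 6 = 26.
Σw·x = 6·141 + 7·833 + 2·690 + 3·687 + 2·315 + 6·964 = 16532, so x̄ = 16532/26 ≈ 635.85.
Since 635.8 is left of 704, the composition reads left-heavy.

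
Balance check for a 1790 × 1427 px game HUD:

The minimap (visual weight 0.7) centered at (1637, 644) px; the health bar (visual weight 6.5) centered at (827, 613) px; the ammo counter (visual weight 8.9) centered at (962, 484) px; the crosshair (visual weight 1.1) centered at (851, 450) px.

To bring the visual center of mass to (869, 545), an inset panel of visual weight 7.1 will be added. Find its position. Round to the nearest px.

With the inset panel, Σw becomes 0.7 + 6.5 + 8.9 + 1.1 + 7.1 = 24.3.
x: target moment 24.3×869 = 21116.7; current 0.7·1637 + 6.5·827 + 8.9·962 + 1.1·851 = 16019.3; the inset panel supplies 5097.4, so x = 5097.4/7.1 ≈ 717.94.
y: target moment 24.3×545 = 13243.5; current 0.7·644 + 6.5·613 + 8.9·484 + 1.1·450 = 9237.9; the inset panel supplies 4005.6, so y = 4005.6/7.1 ≈ 564.17.

(718, 564)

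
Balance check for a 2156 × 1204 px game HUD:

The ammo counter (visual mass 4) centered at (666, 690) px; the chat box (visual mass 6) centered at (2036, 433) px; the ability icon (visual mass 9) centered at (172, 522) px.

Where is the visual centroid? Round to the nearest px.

Total weight = 4 + 6 + 9 = 19.
x: (4·666 + 6·2036 + 9·172) / 19 = 16428 / 19 ≈ 864.63
y: (4·690 + 6·433 + 9·522) / 19 = 10056 / 19 ≈ 529.26

(865, 529)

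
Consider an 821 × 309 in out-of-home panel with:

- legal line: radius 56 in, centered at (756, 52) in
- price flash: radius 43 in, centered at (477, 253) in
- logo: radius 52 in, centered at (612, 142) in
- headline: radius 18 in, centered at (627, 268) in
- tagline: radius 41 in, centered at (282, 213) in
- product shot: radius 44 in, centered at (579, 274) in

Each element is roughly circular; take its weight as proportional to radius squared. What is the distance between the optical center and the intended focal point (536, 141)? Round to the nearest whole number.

Weights ∝ r²: legal line 56² = 3136, price flash 43² = 1849, logo 52² = 2704, headline 18² = 324, tagline 41² = 1681, product shot 44² = 1936; Σw = 11630.
x-moment: 3136·756 + 1849·477 + 2704·612 + 324·627 + 1681·282 + 1936·579 = 6705771; centroid 6705771/11630 ≈ 576.59.
y-moment: 3136·52 + 1849·253 + 2704·142 + 324·268 + 1681·213 + 1936·274 = 1990186; centroid 1990186/11630 ≈ 171.13.
Offset from (536, 141): Δx ≈ 40.59, Δy ≈ 30.13; distance = √(Δx² + Δy²) ≈ 50.55.

≈ 51 in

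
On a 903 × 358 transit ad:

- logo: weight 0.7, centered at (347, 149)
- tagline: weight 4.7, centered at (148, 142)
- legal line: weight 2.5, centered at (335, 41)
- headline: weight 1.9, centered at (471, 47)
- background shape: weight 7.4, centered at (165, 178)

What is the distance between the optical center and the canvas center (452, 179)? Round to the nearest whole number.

Total weight = 0.7 + 4.7 + 2.5 + 1.9 + 7.4 = 17.2.
x: (0.7·347 + 4.7·148 + 2.5·335 + 1.9·471 + 7.4·165) / 17.2 = 3891.9 / 17.2 ≈ 226.27
y: (0.7·149 + 4.7·142 + 2.5·41 + 1.9·47 + 7.4·178) / 17.2 = 2280.7 / 17.2 ≈ 132.60
From (452, 179): dx = -225.73, dy = -46.40, so the distance is √(dx²+dy²) ≈ 230.45.

≈ 230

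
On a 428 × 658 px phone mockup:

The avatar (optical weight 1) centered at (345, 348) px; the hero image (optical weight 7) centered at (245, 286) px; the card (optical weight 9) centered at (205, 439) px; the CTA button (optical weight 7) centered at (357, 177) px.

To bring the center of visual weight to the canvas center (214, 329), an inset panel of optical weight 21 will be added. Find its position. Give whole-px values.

(154, 346)

New total weight: (1 + 7 + 9 + 7) + 21 = 45.
Along x: (6404 + 21·x) / 45 = 214 (existing moment 1·345 + 7·245 + 9·205 + 7·357 = 6404) ⇒ x = (9630 − 6404) / 21 ≈ 153.62.
Along y: (7540 + 21·y) / 45 = 329 (existing moment 1·348 + 7·286 + 9·439 + 7·177 = 7540) ⇒ y = (14805 − 7540) / 21 ≈ 345.95.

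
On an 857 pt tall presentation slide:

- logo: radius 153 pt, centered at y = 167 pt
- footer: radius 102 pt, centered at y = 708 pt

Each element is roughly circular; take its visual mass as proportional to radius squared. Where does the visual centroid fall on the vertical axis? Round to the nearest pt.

Weights ∝ r²: logo 153² = 23409, footer 102² = 10404; Σw = 33813.
y: (23409·167 + 10404·708) / 33813 = 11275335 / 33813 ≈ 333.46

y ≈ 333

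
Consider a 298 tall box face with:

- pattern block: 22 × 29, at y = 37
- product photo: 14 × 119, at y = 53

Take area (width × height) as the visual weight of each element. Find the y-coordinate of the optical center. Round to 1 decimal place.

y ≈ 48.6

Areas → weights: pattern block 22·29 = 638, product photo 14·119 = 1666; Σw = 2304.
y-moment: 638·37 + 1666·53 = 111904; centroid 111904/2304 ≈ 48.57.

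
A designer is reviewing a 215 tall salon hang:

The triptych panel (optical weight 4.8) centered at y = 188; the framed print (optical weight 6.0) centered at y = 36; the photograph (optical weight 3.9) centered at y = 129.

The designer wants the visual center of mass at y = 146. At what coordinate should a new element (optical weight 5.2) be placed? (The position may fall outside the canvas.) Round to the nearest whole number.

After adding the new element, total weight = 4.8 + 6.0 + 3.9 + 5.2 = 19.9.
y: need Σw·y = 19.9·146 = 2905.4. Existing = 4.8·188 + 6.0·36 + 3.9·129 = 1621.5. Remainder 1283.9 / 5.2 ≈ 246.90.

y ≈ 247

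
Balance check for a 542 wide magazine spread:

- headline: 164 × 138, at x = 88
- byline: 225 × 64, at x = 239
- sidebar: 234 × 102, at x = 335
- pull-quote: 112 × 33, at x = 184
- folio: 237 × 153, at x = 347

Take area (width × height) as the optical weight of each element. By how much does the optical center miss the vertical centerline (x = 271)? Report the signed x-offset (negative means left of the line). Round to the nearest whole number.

Areas: headline 164·138 = 22632, byline 225·64 = 14400, sidebar 234·102 = 23868, pull-quote 112·33 = 3696, folio 237·153 = 36261. Total weight = 100857.
Σw·x = 22632·88 + 14400·239 + 23868·335 + 3696·184 + 36261·347 = 26691627, so x̄ = 26691627/100857 ≈ 264.65.
Offset from x = 271: 264.65 − 271 ≈ -6.35.

≈ -6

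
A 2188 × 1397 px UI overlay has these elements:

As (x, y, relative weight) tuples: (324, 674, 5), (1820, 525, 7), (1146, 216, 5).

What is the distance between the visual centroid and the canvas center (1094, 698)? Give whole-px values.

Weights sum to 5 + 7 + 5 = 17.
Σw·x = 5·324 + 7·1820 + 5·1146 = 20090, so x̄ = 20090/17 ≈ 1181.76.
Σw·y = 5·674 + 7·525 + 5·216 = 8125, so ȳ = 8125/17 ≈ 477.94.
From (1094, 698): dx = 87.76, dy = -220.06, so the distance is √(dx²+dy²) ≈ 236.91.

≈ 237 px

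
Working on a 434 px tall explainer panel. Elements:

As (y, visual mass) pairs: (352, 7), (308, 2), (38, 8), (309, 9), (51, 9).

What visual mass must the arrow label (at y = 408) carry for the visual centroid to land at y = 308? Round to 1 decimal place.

Existing Σw = 35 (7 + 2 + 8 + 9 + 9); existing moment 7·352 + 2·308 + 8·38 + 9·309 + 9·51 = 6624.
For the centroid to hit 308: (6624 + w·408) / (35 + w) = 308.
Rearranging, w·(408 − 308) = 308·35 − 6624 = 4156, so w ≈ 4156/100 = 41.56.

w ≈ 41.6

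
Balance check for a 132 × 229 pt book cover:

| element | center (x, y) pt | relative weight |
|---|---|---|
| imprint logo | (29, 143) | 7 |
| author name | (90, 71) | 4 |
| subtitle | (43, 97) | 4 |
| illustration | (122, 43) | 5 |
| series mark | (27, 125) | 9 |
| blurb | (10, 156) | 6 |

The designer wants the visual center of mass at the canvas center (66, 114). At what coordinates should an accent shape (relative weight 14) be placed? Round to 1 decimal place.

After adding the accent shape, total weight = 7 + 4 + 4 + 5 + 9 + 6 + 14 = 49.
x: target moment 49×66 = 3234; current 7·29 + 4·90 + 4·43 + 5·122 + 9·27 + 6·10 = 1648; the accent shape supplies 1586, so x = 1586/14 ≈ 113.29.
y: target moment 49×114 = 5586; current 7·143 + 4·71 + 4·97 + 5·43 + 9·125 + 6·156 = 3949; the accent shape supplies 1637, so y = 1637/14 ≈ 116.93.

(113.3, 116.9)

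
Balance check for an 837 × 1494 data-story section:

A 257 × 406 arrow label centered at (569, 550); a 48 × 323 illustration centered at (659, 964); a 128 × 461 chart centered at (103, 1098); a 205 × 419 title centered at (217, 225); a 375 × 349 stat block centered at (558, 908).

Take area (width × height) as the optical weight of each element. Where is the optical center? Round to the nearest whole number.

Taking area as weight: arrow label 257·406 = 104342, illustration 48·323 = 15504, chart 128·461 = 59008, title 205·419 = 85895, stat block 375·349 = 130875. Sum 395624.
x: (104342·569 + 15504·659 + 59008·103 + 85895·217 + 130875·558) / 395624 = 167333023 / 395624 ≈ 422.96
y: (104342·550 + 15504·964 + 59008·1098 + 85895·225 + 130875·908) / 395624 = 275285615 / 395624 ≈ 695.83

(423, 696)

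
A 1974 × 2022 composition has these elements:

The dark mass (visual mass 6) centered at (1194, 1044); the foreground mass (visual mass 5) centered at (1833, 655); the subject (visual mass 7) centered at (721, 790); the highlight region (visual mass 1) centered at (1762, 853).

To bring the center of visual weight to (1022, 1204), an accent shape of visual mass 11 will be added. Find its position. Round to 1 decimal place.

(683.8, 1836.2)

New total weight: (6 + 5 + 7 + 1) + 11 = 30.
Along x: (23138 + 11·x) / 30 = 1022 (existing moment 6·1194 + 5·1833 + 7·721 + 1·1762 = 23138) ⇒ x = (30660 − 23138) / 11 ≈ 683.82.
Along y: (15922 + 11·y) / 30 = 1204 (existing moment 6·1044 + 5·655 + 7·790 + 1·853 = 15922) ⇒ y = (36120 − 15922) / 11 ≈ 1836.18.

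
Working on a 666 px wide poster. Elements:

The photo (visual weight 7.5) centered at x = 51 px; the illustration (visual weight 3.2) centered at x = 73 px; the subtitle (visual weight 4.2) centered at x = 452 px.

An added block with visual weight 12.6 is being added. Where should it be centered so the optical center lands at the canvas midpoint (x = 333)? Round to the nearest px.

After adding the added block, total weight = 7.5 + 3.2 + 4.2 + 12.6 = 27.5.
x: need Σw·x = 27.5·333 = 9157.5. Existing = 7.5·51 + 3.2·73 + 4.2·452 = 2514.5. Remainder 6643.0 / 12.6 ≈ 527.22.

x ≈ 527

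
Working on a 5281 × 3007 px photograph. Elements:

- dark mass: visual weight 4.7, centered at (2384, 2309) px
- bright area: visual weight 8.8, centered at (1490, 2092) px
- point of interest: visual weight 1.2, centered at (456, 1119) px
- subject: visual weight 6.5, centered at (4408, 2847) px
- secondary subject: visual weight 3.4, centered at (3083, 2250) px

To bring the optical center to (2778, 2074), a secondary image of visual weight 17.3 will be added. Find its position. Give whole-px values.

(3029, 1742)

New total weight: (4.7 + 8.8 + 1.2 + 6.5 + 3.4) + 17.3 = 41.9.
Along x: (63998.2 + 17.3·x) / 41.9 = 2778 (existing moment 4.7·2384 + 8.8·1490 + 1.2·456 + 6.5·4408 + 3.4·3083 = 63998.2) ⇒ x = (116398.2 − 63998.2) / 17.3 ≈ 3028.90.
Along y: (56760.2 + 17.3·y) / 41.9 = 2074 (existing moment 4.7·2309 + 8.8·2092 + 1.2·1119 + 6.5·2847 + 3.4·2250 = 56760.2) ⇒ y = (86900.6 − 56760.2) / 17.3 ≈ 1742.22.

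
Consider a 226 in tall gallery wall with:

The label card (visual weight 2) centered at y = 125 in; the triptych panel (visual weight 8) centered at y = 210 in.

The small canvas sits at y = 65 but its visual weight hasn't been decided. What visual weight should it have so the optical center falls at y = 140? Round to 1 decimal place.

Existing Σw = 10 (2 + 8); existing moment 2·125 + 8·210 = 1930.
Set Σw·y/Σw = 140: (1930 + 65w) = 140·(10 + w).
Rearranging, w·(65 − 140) = 140·10 − 1930 = -530, so w ≈ -530/-75 = 7.07.

w ≈ 7.1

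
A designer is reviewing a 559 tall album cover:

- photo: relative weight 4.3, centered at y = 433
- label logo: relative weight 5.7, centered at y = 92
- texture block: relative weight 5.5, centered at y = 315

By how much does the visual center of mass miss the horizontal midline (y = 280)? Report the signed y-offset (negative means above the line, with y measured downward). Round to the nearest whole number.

≈ -14

Weights sum to 4.3 + 5.7 + 5.5 = 15.5.
Σw·y = 4.3·433 + 5.7·92 + 5.5·315 = 4118.8, so ȳ = 4118.8/15.5 ≈ 265.73.
Against y = 280, that's 265.73 − 280 = -14.27.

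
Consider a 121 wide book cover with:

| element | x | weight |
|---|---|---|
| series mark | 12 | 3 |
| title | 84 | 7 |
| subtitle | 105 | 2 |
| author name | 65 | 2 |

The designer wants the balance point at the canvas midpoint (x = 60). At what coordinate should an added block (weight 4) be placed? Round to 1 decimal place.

With the added block, Σw becomes 3 + 7 + 2 + 2 + 4 = 18.
x: need Σw·x = 18·60 = 1080. Existing = 3·12 + 7·84 + 2·105 + 2·65 = 964. Remainder 116 / 4 ≈ 29.00.

x ≈ 29.0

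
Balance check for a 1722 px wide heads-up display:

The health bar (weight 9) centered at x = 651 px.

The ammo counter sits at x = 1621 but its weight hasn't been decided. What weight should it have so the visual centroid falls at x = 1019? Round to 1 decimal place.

Known: weight 9 with moment 9·651 = 5859.
Set Σw·x/Σw = 1019: (5859 + 1621w) = 1019·(9 + w).
Solving: w = (1019·9 − 5859) / (1621 − 1019) = 3312 / 602 ≈ 5.50.

w ≈ 5.5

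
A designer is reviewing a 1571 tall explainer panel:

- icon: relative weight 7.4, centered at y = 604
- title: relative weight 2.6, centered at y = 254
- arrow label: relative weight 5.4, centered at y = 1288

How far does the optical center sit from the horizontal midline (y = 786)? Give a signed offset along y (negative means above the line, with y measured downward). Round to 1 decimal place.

≈ -1.2

Weights sum to 7.4 + 2.6 + 5.4 = 15.4.
y: (7.4·604 + 2.6·254 + 5.4·1288) / 15.4 = 12085.2 / 15.4 ≈ 784.75
Against y = 786, that's 784.75 − 786 = -1.25.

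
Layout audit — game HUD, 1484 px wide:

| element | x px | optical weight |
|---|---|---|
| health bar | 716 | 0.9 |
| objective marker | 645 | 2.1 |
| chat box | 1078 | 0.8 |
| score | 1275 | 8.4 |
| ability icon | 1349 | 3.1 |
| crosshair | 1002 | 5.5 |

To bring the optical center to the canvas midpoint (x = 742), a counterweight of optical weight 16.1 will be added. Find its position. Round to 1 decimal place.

x ≈ 255.6

With the counterweight, Σw becomes 0.9 + 2.1 + 0.8 + 8.4 + 3.1 + 5.5 + 16.1 = 36.9.
x: need Σw·x = 36.9·742 = 27379.8. Existing = 0.9·716 + 2.1·645 + 0.8·1078 + 8.4·1275 + 3.1·1349 + 5.5·1002 = 23264.2. Remainder 4115.6 / 16.1 ≈ 255.63.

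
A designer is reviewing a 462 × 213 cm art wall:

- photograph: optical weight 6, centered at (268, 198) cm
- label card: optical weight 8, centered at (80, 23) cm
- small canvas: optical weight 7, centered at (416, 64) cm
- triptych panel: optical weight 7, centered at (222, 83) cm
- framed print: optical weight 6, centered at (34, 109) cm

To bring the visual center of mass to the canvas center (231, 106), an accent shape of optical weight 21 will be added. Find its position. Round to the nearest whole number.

With the accent shape, Σw becomes 6 + 8 + 7 + 7 + 6 + 21 = 55.
Along x: (6918 + 21·x) / 55 = 231 (existing moment 6·268 + 8·80 + 7·416 + 7·222 + 6·34 = 6918) ⇒ x = (12705 − 6918) / 21 ≈ 275.57.
Along y: (3055 + 21·y) / 55 = 106 (existing moment 6·198 + 8·23 + 7·64 + 7·83 + 6·109 = 3055) ⇒ y = (5830 − 3055) / 21 ≈ 132.14.

(276, 132)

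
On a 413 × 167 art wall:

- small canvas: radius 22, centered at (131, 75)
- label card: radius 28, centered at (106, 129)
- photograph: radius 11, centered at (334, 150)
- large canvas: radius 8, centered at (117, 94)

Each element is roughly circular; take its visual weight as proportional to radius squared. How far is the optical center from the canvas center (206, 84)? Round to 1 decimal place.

≈ 77.2

r² weights: small canvas 22² = 484, label card 28² = 784, photograph 11² = 121, large canvas 8² = 64. Total = 1453.
x: (484·131 + 784·106 + 121·334 + 64·117) / 1453 = 194410 / 1453 ≈ 133.80
y: (484·75 + 784·129 + 121·150 + 64·94) / 1453 = 161602 / 1453 ≈ 111.22
From (206, 84): dx = -72.20, dy = 27.22, so the distance is √(dx²+dy²) ≈ 77.16.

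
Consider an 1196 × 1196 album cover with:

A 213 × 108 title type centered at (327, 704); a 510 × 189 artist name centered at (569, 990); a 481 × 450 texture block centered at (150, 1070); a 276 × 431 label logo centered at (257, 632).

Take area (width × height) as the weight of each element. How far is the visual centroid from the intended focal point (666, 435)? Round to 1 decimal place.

Areas: title type 213·108 = 23004, artist name 510·189 = 96390, texture block 481·450 = 216450, label logo 276·431 = 118956. Total weight = 454800.
Σw·x = 23004·327 + 96390·569 + 216450·150 + 118956·257 = 125407410, so x̄ = 125407410/454800 ≈ 275.74.
Σw·y = 23004·704 + 96390·990 + 216450·1070 + 118956·632 = 418402608, so ȳ = 418402608/454800 ≈ 919.97.
Offset from (666, 435): Δx ≈ -390.26, Δy ≈ 484.97; distance = √(Δx² + Δy²) ≈ 622.49.

≈ 622.5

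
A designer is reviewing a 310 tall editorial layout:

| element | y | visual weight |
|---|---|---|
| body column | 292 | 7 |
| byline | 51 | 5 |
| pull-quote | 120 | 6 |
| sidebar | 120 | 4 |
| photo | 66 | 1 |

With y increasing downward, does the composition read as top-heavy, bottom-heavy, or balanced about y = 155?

Σw = 7 + 5 + 6 + 4 + 1 = 23.
y: (7·292 + 5·51 + 6·120 + 4·120 + 1·66) / 23 = 3565 / 23 ≈ 155.00
The centroid 155.00 matches the midline at 155, so the layout is balanced.

balanced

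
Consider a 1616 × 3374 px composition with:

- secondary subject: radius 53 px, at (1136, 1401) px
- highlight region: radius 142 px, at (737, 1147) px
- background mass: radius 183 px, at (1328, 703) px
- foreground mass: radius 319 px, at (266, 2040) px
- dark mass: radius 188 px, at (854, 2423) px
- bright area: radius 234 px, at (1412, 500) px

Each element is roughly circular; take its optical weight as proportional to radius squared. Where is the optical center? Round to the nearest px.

Weights ∝ r²: secondary subject 53² = 2809, highlight region 142² = 20164, background mass 183² = 33489, foreground mass 319² = 101761, dark mass 188² = 35344, bright area 234² = 54756; Σw = 248323.
Σw·x = 197092958; x̄ = 197092958/248323 ≈ 793.70.
y: moment 371215236 / weight 248323 ≈ 1494.89

(794, 1495)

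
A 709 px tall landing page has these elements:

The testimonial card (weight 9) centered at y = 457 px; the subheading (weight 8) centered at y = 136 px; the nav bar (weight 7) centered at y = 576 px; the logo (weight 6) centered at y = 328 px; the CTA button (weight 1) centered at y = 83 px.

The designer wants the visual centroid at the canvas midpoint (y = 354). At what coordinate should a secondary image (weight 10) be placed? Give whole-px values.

With the secondary image, Σw becomes 9 + 8 + 7 + 6 + 1 + 10 = 41.
y: need Σw·y = 41·354 = 14514. Existing = 9·457 + 8·136 + 7·576 + 6·328 + 1·83 = 11284. Remainder 3230 / 10 ≈ 323.00.

y ≈ 323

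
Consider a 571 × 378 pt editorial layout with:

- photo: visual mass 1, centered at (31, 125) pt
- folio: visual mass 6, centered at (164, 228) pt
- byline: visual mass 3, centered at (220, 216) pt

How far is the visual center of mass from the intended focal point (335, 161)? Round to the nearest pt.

≈ 176 pt

Weights sum to 1 + 6 + 3 = 10.
x-moment: 1·31 + 6·164 + 3·220 = 1675; centroid 1675/10 ≈ 167.50.
y-moment: 1·125 + 6·228 + 3·216 = 2141; centroid 2141/10 ≈ 214.10.
Relative to (335, 161): Δ = (-167.50, 53.10); |Δ| = √(-167.50² + 53.10²) ≈ 175.72.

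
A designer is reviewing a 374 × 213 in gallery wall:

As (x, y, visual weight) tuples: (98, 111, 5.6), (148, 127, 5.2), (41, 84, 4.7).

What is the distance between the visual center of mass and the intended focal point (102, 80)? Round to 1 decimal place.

Total weight = 5.6 + 5.2 + 4.7 = 15.5.
Σw·x = 5.6·98 + 5.2·148 + 4.7·41 = 1511.1, so x̄ = 1511.1/15.5 ≈ 97.49.
Σw·y = 5.6·111 + 5.2·127 + 4.7·84 = 1676.8, so ȳ = 1676.8/15.5 ≈ 108.18.
Offset from (102, 80): Δx ≈ -4.51, Δy ≈ 28.18; distance = √(Δx² + Δy²) ≈ 28.54.

≈ 28.5 in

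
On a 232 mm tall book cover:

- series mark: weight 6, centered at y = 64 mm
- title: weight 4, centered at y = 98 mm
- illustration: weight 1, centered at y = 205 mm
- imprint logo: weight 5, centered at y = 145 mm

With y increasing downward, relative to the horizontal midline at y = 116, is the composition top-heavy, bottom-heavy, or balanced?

Weights sum to 6 + 4 + 1 + 5 = 16.
y: (6·64 + 4·98 + 1·205 + 5·145) / 16 = 1706 / 16 ≈ 106.62
106.6 vs midline 116 → top-heavy.

top-heavy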